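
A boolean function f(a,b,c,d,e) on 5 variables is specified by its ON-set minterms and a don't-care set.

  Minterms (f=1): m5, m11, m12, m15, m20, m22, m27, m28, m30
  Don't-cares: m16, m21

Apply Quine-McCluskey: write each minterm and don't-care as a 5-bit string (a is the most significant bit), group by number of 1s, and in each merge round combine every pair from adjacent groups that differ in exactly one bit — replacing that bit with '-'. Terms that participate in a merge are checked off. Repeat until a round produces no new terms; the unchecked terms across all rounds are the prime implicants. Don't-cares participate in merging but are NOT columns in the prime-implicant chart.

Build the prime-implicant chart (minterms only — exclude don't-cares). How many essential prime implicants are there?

size-2^0 implicants → 00101(✓)  01011(✓)  01100(✓)  01111(✓)  10000(✓)  10100(✓)  10101(✓)  10110(✓)  11011(✓)  11100(✓)  11110(✓)
size-2^1 implicants → -0101  -1011  -1100  01-11  1-100(✓)  1-110(✓)  10-00  101-0(✓)  1010-  111-0(✓)
size-2^2 implicants → 1-1-0
Unchecked terms (primes): -0101, -1011, -1100, 01-11, 1-1-0, 10-00, 1010-
Minterm coverage:
  m5 ⊆ -0101 [E]
  m11 ⊆ -1011,01-11
  m12 ⊆ -1100 [E]
  m15 ⊆ 01-11 [E]
  m20 ⊆ 1-1-0,10-00,1010-
  m22 ⊆ 1-1-0 [E]
  m27 ⊆ -1011 [E]
  m28 ⊆ -1100,1-1-0
  m30 ⊆ 1-1-0 [E]
E = {-0101, -1011, -1100, 01-11, 1-1-0}

5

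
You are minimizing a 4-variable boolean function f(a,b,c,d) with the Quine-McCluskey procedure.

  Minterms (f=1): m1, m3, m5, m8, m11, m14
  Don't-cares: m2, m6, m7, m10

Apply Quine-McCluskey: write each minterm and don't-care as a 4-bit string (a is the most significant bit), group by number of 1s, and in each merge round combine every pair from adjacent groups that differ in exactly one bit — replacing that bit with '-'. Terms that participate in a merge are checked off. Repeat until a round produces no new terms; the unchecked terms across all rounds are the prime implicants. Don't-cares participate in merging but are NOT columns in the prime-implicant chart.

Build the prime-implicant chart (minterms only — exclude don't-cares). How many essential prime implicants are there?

4

Round 0: 0001✓ 0010✓ 0011✓ 0101✓ 0110✓ 0111✓ 1000✓ 1010✓ 1011✓ 1110✓
Round 1: -010✓ -011✓ -110✓ 0-01✓ 0-10✓ 0-11✓ 00-1✓ 001-✓ 01-1✓ 011-✓ 1-10✓ 10-0 101-✓
Round 2: --10 -01- 0--1 0-1-
PIs = {--10, -01-, 0--1, 0-1-, 10-0}
Coverage chart:
  m1: 0--1 ←essential
  m3: -01-,0--1,0-1-
  m5: 0--1 ←essential
  m8: 10-0 ←essential
  m11: -01- ←essential
  m14: --10 ←essential
Essential: --10, -01-, 0--1, 10-0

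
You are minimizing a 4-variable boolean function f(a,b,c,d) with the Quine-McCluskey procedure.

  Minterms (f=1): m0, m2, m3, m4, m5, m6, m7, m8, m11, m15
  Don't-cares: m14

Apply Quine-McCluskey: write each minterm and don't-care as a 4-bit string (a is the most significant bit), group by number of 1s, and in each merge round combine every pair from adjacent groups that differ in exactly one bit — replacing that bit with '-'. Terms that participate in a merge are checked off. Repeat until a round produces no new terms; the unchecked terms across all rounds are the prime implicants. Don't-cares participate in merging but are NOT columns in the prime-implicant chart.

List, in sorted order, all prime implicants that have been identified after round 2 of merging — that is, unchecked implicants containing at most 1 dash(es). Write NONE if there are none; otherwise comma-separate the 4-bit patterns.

size-2^0 implicants → 0000(✓)  0010(✓)  0011(✓)  0100(✓)  0101(✓)  0110(✓)  0111(✓)  1000(✓)  1011(✓)  1110(✓)  1111(✓)
size-2^1 implicants → -000  -011(✓)  -110(✓)  -111(✓)  0-00(✓)  0-10(✓)  0-11(✓)  00-0(✓)  001-(✓)  01-0(✓)  01-1(✓)  010-(✓)  011-(✓)  1-11(✓)  111-(✓)
size-2^2 implicants → --11  -11-  0--0  0-1-  01--
Unchecked terms (primes): --11, -000, -11-, 0--0, 0-1-, 01--

-000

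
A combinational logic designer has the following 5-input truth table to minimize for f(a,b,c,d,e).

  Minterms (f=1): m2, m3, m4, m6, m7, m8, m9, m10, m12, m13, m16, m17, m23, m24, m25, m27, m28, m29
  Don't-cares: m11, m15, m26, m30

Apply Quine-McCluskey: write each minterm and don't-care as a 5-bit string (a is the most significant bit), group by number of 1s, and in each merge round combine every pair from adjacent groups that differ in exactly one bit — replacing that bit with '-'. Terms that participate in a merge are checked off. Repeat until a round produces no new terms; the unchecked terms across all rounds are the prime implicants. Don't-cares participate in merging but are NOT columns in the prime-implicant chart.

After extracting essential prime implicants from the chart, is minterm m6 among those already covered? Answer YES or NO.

[col 0] 00010*, 00011*, 00100*, 00110*, 00111*, 01000*, 01001*, 01010*, 01011*, 01100*, 01101*, 01111*, 10000*, 10001*, 10111*, 11000*, 11001*, 11010*, 11011*, 11100*, 11101*, 11110*
[col 1] -0111, -1000*, -1001*, -1010*, -1011*, -1100*, -1101*, 0-010*, 0-011*, 0-100, 0-111*, 00-10*, 00-11*, 0001-*, 001-0, 0011-*, 01-00*, 01-01*, 01-11*, 010-0*, 010-1*, 0100-*, 0101-*, 011-1*, 0110-*, 1-000*, 1-001*, 1000-*, 11-00*, 11-01*, 11-10*, 110-0*, 110-1*, 1100-*, 1101-*, 111-0*, 1110-*
[col 2] -1-00*, -1-01*, -10-0*, -10-1*, -100-*, -101-*, -110-*, 0--11, 0-01-, 00-1-, 01--1, 01-0-*, 010--*, 1-00-, 11--0, 11-0-*, 110--*
[col 3] -1-0-, -10--
Prime implicants: -0111, -1-0-, -10--, 0--11, 0-01-, 0-100, 00-1-, 001-0, 01--1, 1-00-, 11--0
PI chart (minterm → PIs covering it):
  2 | 0-01-,00-1-
  3 | 0--11,0-01-,00-1-
  4 | 0-100,001-0
  6 | 00-1-,001-0
  7 | -0111,0--11,00-1-
  8 | -1-0-,-10--
  9 | -1-0-,-10--,01--1
  10 | -10--,0-01-
  12 | -1-0-,0-100
  13 | -1-0-,01--1
  16 | 1-00-  (sole → essential)
  17 | 1-00-  (sole → essential)
  23 | -0111  (sole → essential)
  24 | -1-0-,-10--,1-00-,11--0
  25 | -1-0-,-10--,1-00-
  27 | -10--  (sole → essential)
  28 | -1-0-,11--0
  29 | -1-0-  (sole → essential)
Essential prime implicants: -0111, -1-0-, -10--, 1-00-

NO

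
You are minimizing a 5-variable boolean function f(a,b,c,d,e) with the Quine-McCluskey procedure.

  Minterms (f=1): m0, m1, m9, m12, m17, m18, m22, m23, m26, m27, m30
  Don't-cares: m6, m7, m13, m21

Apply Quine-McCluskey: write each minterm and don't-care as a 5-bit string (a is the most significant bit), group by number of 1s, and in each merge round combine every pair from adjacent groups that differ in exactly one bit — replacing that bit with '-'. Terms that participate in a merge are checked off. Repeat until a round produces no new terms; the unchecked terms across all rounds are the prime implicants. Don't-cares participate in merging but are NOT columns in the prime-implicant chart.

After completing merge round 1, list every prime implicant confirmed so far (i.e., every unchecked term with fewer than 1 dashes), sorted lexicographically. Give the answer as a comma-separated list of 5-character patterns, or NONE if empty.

size-2^0 implicants → 00000(✓)  00001(✓)  00110(✓)  00111(✓)  01001(✓)  01100(✓)  01101(✓)  10001(✓)  10010(✓)  10101(✓)  10110(✓)  10111(✓)  11010(✓)  11011(✓)  11110(✓)
size-2^1 implicants → -0001  -0110(✓)  -0111(✓)  0-001  0000-  0011-(✓)  01-01  0110-  1-010(✓)  1-110(✓)  10-01  10-10(✓)  101-1  1011-(✓)  11-10(✓)  1101-
size-2^2 implicants → -011-  1--10
Unchecked terms (primes): -0001, -011-, 0-001, 0000-, 01-01, 0110-, 1--10, 10-01, 101-1, 1101-

NONE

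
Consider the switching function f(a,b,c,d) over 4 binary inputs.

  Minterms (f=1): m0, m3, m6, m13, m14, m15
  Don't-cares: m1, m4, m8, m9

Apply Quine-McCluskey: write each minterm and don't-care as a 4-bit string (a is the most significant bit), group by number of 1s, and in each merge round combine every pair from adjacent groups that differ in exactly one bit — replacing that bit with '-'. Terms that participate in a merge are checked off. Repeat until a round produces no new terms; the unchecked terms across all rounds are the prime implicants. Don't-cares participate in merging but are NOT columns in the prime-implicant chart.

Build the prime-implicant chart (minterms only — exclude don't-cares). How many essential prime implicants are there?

[col 0] 0000*, 0001*, 0011*, 0100*, 0110*, 1000*, 1001*, 1101*, 1110*, 1111*
[col 1] -000*, -001*, -110, 0-00, 00-1, 000-*, 01-0, 1-01, 100-*, 11-1, 111-
[col 2] -00-
Prime implicants: -00-, -110, 0-00, 00-1, 01-0, 1-01, 11-1, 111-
PI chart (minterm → PIs covering it):
  0 | -00-,0-00
  3 | 00-1  (sole → essential)
  6 | -110,01-0
  13 | 1-01,11-1
  14 | -110,111-
  15 | 11-1,111-
Essential prime implicants: 00-1

1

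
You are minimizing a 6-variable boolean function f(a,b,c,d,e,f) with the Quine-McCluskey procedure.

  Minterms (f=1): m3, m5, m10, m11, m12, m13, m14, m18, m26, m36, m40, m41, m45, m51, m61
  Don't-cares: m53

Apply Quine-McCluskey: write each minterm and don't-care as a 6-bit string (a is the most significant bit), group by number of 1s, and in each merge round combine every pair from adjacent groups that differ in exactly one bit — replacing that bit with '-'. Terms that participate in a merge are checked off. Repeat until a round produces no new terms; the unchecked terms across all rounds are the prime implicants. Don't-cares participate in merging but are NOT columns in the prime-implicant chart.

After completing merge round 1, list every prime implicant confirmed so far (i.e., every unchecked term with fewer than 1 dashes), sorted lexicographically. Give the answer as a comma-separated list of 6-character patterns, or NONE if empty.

100100, 110011

[col 0] 000011*, 000101*, 001010*, 001011*, 001100*, 001101*, 001110*, 010010*, 011010*, 100100, 101000*, 101001*, 101101*, 110011, 110101*, 111101*
[col 1] -01101, 0-1010, 00-011, 00-101, 001-10, 00101-, 0011-0, 00110-, 01-010, 1-1101, 101-01, 10100-, 11-101
Prime implicants: -01101, 0-1010, 00-011, 00-101, 001-10, 00101-, 0011-0, 00110-, 01-010, 1-1101, 100100, 101-01, 10100-, 11-101, 110011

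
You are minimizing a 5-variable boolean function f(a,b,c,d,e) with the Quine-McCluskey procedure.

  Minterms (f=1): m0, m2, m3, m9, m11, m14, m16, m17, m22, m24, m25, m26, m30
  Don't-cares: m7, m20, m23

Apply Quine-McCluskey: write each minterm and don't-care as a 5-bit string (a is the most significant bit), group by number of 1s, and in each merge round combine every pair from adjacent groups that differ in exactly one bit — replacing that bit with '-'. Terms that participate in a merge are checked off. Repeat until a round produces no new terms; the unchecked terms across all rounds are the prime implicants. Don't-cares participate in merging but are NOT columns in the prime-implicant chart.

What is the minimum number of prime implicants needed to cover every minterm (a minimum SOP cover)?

7

Round 0: 00000✓ 00010✓ 00011✓ 00111✓ 01001✓ 01011✓ 01110✓ 10000✓ 10001✓ 10100✓ 10110✓ 10111✓ 11000✓ 11001✓ 11010✓ 11110✓
Round 1: -0000 -0111 -1001 -1110 0-011 00-11 000-0 0001- 010-1 1-000✓ 1-001✓ 1-110 10-00 1000-✓ 101-0 1011- 11-10 110-0 1100-✓
Round 2: 1-00-
PIs = {-0000, -0111, -1001, -1110, 0-011, 00-11, 000-0, 0001-, 010-1, 1-00-, 1-110, 10-00, 101-0, 1011-, 11-10, 110-0}
Coverage chart:
  m0: -0000,000-0
  m2: 000-0,0001-
  m3: 0-011,00-11,0001-
  m9: -1001,010-1
  m11: 0-011,010-1
  m14: -1110 ←essential
  m16: -0000,1-00-,10-00
  m17: 1-00- ←essential
  m22: 1-110,101-0,1011-
  m24: 1-00-,110-0
  m25: -1001,1-00-
  m26: 11-10,110-0
  m30: -1110,1-110,11-10
Essential: -1110, 1-00-
Petrick residual → -0000, 0001-, 010-1, 1-110, 11-10
Min cover (7 terms): b'c'd'e' + bcde' + a'b'c'd + a'bc'e + ac'd' + acde' + abde'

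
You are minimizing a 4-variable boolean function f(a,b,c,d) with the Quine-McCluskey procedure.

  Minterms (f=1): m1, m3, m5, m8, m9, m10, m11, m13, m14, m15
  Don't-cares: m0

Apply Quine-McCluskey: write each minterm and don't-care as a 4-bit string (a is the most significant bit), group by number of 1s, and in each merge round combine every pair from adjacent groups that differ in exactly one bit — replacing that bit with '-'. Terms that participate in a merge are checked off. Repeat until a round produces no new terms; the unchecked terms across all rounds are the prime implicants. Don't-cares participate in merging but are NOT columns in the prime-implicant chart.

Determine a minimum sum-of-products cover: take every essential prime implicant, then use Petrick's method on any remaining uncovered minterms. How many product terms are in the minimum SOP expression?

size-2^0 implicants → 0000(✓)  0001(✓)  0011(✓)  0101(✓)  1000(✓)  1001(✓)  1010(✓)  1011(✓)  1101(✓)  1110(✓)  1111(✓)
size-2^1 implicants → -000(✓)  -001(✓)  -011(✓)  -101(✓)  0-01(✓)  00-1(✓)  000-(✓)  1-01(✓)  1-10(✓)  1-11(✓)  10-0(✓)  10-1(✓)  100-(✓)  101-(✓)  11-1(✓)  111-(✓)
size-2^2 implicants → --01  -0-1  -00-  1--1  1-1-  10--
Unchecked terms (primes): --01, -0-1, -00-, 1--1, 1-1-, 10--
Minterm coverage:
  m1 ⊆ --01,-0-1,-00-
  m3 ⊆ -0-1 [E]
  m5 ⊆ --01 [E]
  m8 ⊆ -00-,10--
  m9 ⊆ --01,-0-1,-00-,1--1,10--
  m10 ⊆ 1-1-,10--
  m11 ⊆ -0-1,1--1,1-1-,10--
  m13 ⊆ --01,1--1
  m14 ⊆ 1-1- [E]
  m15 ⊆ 1--1,1-1-
E = {--01, -0-1, 1-1-}
Petrick residual → -00-
Cover = c'd + b'd + b'c' + ac  |cover|=4

4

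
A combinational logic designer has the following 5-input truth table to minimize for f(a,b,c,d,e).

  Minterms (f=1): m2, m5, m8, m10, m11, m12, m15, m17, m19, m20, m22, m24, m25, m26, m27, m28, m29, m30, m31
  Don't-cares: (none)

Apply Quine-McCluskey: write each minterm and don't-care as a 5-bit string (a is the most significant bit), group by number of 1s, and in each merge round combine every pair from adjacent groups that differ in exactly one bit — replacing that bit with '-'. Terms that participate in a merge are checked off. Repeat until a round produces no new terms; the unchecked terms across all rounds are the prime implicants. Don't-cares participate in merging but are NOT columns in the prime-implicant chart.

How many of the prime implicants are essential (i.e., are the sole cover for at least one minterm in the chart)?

7

Round 0: 00010✓ 00101 01000✓ 01010✓ 01011✓ 01100✓ 01111✓ 10001✓ 10011✓ 10100✓ 10110✓ 11000✓ 11001✓ 11010✓ 11011✓ 11100✓ 11101✓ 11110✓ 11111✓
Round 1: -1000✓ -1010✓ -1011✓ -1100✓ -1111✓ 0-010 01-00✓ 01-11✓ 010-0✓ 0101-✓ 1-001✓ 1-011✓ 1-100✓ 1-110✓ 100-1✓ 101-0✓ 11-00✓ 11-01✓ 11-10✓ 11-11✓ 110-0✓ 110-1✓ 1100-✓ 1101-✓ 111-0✓ 111-1✓ 1110-✓ 1111-✓
Round 2: -1-00 -1-11 -10-0 -101- 1-0-1 1-1-0 11--0✓ 11--1✓ 11-0-✓ 11-1-✓ 110--✓ 111--✓
Round 3: 11---
PIs = {-1-00, -1-11, -10-0, -101-, 0-010, 00101, 1-0-1, 1-1-0, 11---}
Coverage chart:
  m2: 0-010 ←essential
  m5: 00101 ←essential
  m8: -1-00,-10-0
  m10: -10-0,-101-,0-010
  m11: -1-11,-101-
  m12: -1-00 ←essential
  m15: -1-11 ←essential
  m17: 1-0-1 ←essential
  m19: 1-0-1 ←essential
  m20: 1-1-0 ←essential
  m22: 1-1-0 ←essential
  m24: -1-00,-10-0,11---
  m25: 1-0-1,11---
  m26: -10-0,-101-,11---
  m27: -1-11,-101-,1-0-1,11---
  m28: -1-00,1-1-0,11---
  m29: 11--- ←essential
  m30: 1-1-0,11---
  m31: -1-11,11---
Essential: -1-00, -1-11, 0-010, 00101, 1-0-1, 1-1-0, 11---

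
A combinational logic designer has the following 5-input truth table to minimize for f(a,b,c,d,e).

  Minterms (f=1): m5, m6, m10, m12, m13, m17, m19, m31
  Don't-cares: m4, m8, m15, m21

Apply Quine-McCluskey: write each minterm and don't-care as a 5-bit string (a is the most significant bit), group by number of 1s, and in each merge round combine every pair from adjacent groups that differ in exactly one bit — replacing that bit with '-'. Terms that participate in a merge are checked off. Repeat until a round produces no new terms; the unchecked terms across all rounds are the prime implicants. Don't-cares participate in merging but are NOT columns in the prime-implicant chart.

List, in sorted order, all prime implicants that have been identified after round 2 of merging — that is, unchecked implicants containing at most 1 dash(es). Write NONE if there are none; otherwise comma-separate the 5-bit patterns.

-0101, -1111, 001-0, 01-00, 010-0, 011-1, 10-01, 100-1

size-2^0 implicants → 00100(✓)  00101(✓)  00110(✓)  01000(✓)  01010(✓)  01100(✓)  01101(✓)  01111(✓)  10001(✓)  10011(✓)  10101(✓)  11111(✓)
size-2^1 implicants → -0101  -1111  0-100(✓)  0-101(✓)  001-0  0010-(✓)  01-00  010-0  011-1  0110-(✓)  10-01  100-1
size-2^2 implicants → 0-10-
Unchecked terms (primes): -0101, -1111, 0-10-, 001-0, 01-00, 010-0, 011-1, 10-01, 100-1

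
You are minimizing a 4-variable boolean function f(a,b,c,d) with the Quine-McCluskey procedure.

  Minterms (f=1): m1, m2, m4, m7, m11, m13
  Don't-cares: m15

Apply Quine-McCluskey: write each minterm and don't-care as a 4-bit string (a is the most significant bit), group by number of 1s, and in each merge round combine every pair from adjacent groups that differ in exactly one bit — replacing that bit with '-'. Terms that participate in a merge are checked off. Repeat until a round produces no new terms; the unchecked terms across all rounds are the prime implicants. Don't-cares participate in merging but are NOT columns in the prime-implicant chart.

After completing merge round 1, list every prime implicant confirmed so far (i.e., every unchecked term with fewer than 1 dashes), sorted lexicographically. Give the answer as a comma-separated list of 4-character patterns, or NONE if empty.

Round 0: 0001 0010 0100 0111✓ 1011✓ 1101✓ 1111✓
Round 1: -111 1-11 11-1
PIs = {-111, 0001, 0010, 0100, 1-11, 11-1}

0001, 0010, 0100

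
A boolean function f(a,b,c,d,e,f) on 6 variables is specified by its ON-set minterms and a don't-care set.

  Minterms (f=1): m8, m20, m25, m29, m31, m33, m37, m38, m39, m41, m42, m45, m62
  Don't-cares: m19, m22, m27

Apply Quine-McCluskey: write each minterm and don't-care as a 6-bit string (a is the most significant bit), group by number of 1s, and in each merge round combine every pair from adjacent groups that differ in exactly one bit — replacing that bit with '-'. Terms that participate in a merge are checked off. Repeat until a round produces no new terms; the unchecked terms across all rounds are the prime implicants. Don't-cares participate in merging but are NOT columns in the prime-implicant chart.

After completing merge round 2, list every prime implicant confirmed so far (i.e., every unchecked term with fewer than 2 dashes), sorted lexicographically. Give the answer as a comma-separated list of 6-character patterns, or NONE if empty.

001000, 01-011, 0101-0, 1001-1, 10011-, 101010, 111110

[col 0] 001000, 010011*, 010100*, 010110*, 011001*, 011011*, 011101*, 011111*, 100001*, 100101*, 100110*, 100111*, 101001*, 101010, 101101*, 111110
[col 1] 01-011, 0101-0, 011-01*, 011-11*, 0110-1*, 0111-1*, 10-001*, 10-101*, 100-01*, 1001-1, 10011-, 101-01*
[col 2] 011--1, 10--01
Prime implicants: 001000, 01-011, 0101-0, 011--1, 10--01, 1001-1, 10011-, 101010, 111110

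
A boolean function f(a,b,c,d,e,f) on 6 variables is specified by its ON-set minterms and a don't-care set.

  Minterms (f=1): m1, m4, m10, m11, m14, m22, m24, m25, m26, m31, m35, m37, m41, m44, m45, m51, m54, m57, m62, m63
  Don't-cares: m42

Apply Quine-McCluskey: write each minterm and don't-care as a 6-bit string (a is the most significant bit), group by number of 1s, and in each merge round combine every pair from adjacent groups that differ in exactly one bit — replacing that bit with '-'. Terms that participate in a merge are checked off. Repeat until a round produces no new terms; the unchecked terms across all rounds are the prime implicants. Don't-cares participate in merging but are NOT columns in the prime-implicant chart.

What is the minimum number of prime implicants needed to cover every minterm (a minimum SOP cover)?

13

[col 0] 000001, 000100, 001010*, 001011*, 001110*, 010110*, 011000*, 011001*, 011010*, 011111*, 100011*, 100101*, 101001*, 101010*, 101100*, 101101*, 110011*, 110110*, 111001*, 111110*, 111111*
[col 1] -01010, -10110, -11001, -11111, 0-1010, 001-10, 00101-, 0110-0, 01100-, 1-0011, 1-1001, 10-101, 101-01, 10110-, 11-110, 11111-
Prime implicants: -01010, -10110, -11001, -11111, 0-1010, 000001, 000100, 001-10, 00101-, 0110-0, 01100-, 1-0011, 1-1001, 10-101, 101-01, 10110-, 11-110, 11111-
PI chart (minterm → PIs covering it):
  1 | 000001  (sole → essential)
  4 | 000100  (sole → essential)
  10 | -01010,0-1010,001-10,00101-
  11 | 00101-  (sole → essential)
  14 | 001-10  (sole → essential)
  22 | -10110  (sole → essential)
  24 | 0110-0,01100-
  25 | -11001,01100-
  26 | 0-1010,0110-0
  31 | -11111  (sole → essential)
  35 | 1-0011  (sole → essential)
  37 | 10-101  (sole → essential)
  41 | 1-1001,101-01
  44 | 10110-  (sole → essential)
  45 | 10-101,101-01,10110-
  51 | 1-0011  (sole → essential)
  54 | -10110,11-110
  57 | -11001,1-1001
  62 | 11-110,11111-
  63 | -11111,11111-
Essential prime implicants: -10110, -11111, 000001, 000100, 001-10, 00101-, 1-0011, 10-101, 10110-
Petrick residual → -11001, 0110-0, 1-1001, 11-110
Minimum SOP uses 13 PIs: bc'def' + bcd'e'f + bcdef + a'b'c'd'e'f + a'b'c'de'f' + a'b'cef' + a'b'cd'e + a'bcd'f' + ac'd'ef + acd'e'f + ab'de'f + ab'cde' + abdef'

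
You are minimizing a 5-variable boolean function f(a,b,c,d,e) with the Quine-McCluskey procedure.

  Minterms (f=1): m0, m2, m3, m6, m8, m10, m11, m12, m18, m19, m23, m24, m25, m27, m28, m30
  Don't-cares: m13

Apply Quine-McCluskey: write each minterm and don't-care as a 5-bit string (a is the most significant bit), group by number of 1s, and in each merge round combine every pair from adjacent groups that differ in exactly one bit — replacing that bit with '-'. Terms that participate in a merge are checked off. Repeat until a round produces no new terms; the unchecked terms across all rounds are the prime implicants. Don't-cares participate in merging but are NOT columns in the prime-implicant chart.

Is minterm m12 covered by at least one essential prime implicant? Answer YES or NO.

size-2^0 implicants → 00000(✓)  00010(✓)  00011(✓)  00110(✓)  01000(✓)  01010(✓)  01011(✓)  01100(✓)  01101(✓)  10010(✓)  10011(✓)  10111(✓)  11000(✓)  11001(✓)  11011(✓)  11100(✓)  11110(✓)
size-2^1 implicants → -0010(✓)  -0011(✓)  -1000(✓)  -1011(✓)  -1100(✓)  0-000(✓)  0-010(✓)  0-011(✓)  00-10  000-0(✓)  0001-(✓)  01-00(✓)  010-0(✓)  0101-(✓)  0110-  1-011(✓)  10-11  1001-(✓)  11-00(✓)  110-1  1100-  111-0
size-2^2 implicants → --011  -001-  -1-00  0-0-0  0-01-
Unchecked terms (primes): --011, -001-, -1-00, 0-0-0, 0-01-, 00-10, 0110-, 10-11, 110-1, 1100-, 111-0
Minterm coverage:
  m0 ⊆ 0-0-0 [E]
  m2 ⊆ -001-,0-0-0,0-01-,00-10
  m3 ⊆ --011,-001-,0-01-
  m6 ⊆ 00-10 [E]
  m8 ⊆ -1-00,0-0-0
  m10 ⊆ 0-0-0,0-01-
  m11 ⊆ --011,0-01-
  m12 ⊆ -1-00,0110-
  m18 ⊆ -001- [E]
  m19 ⊆ --011,-001-,10-11
  m23 ⊆ 10-11 [E]
  m24 ⊆ -1-00,1100-
  m25 ⊆ 110-1,1100-
  m27 ⊆ --011,110-1
  m28 ⊆ -1-00,111-0
  m30 ⊆ 111-0 [E]
E = {-001-, 0-0-0, 00-10, 10-11, 111-0}

NO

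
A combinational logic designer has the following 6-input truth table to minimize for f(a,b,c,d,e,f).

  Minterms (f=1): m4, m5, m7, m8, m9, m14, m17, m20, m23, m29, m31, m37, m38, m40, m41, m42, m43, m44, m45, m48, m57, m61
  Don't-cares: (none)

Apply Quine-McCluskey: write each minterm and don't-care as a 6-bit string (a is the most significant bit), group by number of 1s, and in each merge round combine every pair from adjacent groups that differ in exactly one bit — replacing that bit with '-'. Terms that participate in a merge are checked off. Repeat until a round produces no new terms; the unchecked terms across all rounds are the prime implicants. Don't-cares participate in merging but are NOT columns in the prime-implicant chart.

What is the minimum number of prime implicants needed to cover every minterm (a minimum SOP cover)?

12

Round 0: 000100✓ 000101✓ 000111✓ 001000✓ 001001✓ 001110 010001 010100✓ 010111✓ 011101✓ 011111✓ 100101✓ 100110 101000✓ 101001✓ 101010✓ 101011✓ 101100✓ 101101✓ 110000 111001✓ 111101✓
Round 1: -00101 -01000✓ -01001✓ -11101 0-0100 0-0111 0001-1 00010- 00100-✓ 01-111 0111-1 1-1001✓ 1-1101✓ 10-101 101-00✓ 101-01✓ 1010-0✓ 1010-1✓ 10100-✓ 10101-✓ 10110-✓ 111-01✓
Round 2: -0100- 1-1-01 101-0- 1010--
PIs = {-00101, -0100-, -11101, 0-0100, 0-0111, 0001-1, 00010-, 001110, 01-111, 010001, 0111-1, 1-1-01, 10-101, 100110, 101-0-, 1010--, 110000}
Coverage chart:
  m4: 0-0100,00010-
  m5: -00101,0001-1,00010-
  m7: 0-0111,0001-1
  m8: -0100- ←essential
  m9: -0100- ←essential
  m14: 001110 ←essential
  m17: 010001 ←essential
  m20: 0-0100 ←essential
  m23: 0-0111,01-111
  m29: -11101,0111-1
  m31: 01-111,0111-1
  m37: -00101,10-101
  m38: 100110 ←essential
  m40: -0100-,101-0-,1010--
  m41: -0100-,1-1-01,101-0-,1010--
  m42: 1010-- ←essential
  m43: 1010-- ←essential
  m44: 101-0- ←essential
  m45: 1-1-01,10-101,101-0-
  m48: 110000 ←essential
  m57: 1-1-01 ←essential
  m61: -11101,1-1-01
Essential: -0100-, 0-0100, 001110, 010001, 1-1-01, 100110, 101-0-, 1010--, 110000
Petrick residual → -00101, 0-0111, 0111-1
Min cover (12 terms): b'c'de'f + b'cd'e' + a'c'de'f' + a'c'def + a'b'cdef' + a'bc'd'e'f + a'bcdf + ace'f + ab'c'def' + ab'ce' + ab'cd' + abc'd'e'f'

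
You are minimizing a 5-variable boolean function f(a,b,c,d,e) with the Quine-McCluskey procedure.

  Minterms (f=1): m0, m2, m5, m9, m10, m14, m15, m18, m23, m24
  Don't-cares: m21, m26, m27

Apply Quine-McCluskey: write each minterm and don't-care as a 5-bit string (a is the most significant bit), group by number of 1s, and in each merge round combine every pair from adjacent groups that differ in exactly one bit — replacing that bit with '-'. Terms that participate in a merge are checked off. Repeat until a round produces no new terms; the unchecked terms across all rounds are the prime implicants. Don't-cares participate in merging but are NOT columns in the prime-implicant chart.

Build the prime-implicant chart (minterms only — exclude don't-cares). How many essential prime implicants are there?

7

[col 0] 00000*, 00010*, 00101*, 01001, 01010*, 01110*, 01111*, 10010*, 10101*, 10111*, 11000*, 11010*, 11011*
[col 1] -0010*, -0101, -1010*, 0-010*, 000-0, 01-10, 0111-, 1-010*, 101-1, 110-0, 1101-
[col 2] --010
Prime implicants: --010, -0101, 000-0, 01-10, 01001, 0111-, 101-1, 110-0, 1101-
PI chart (minterm → PIs covering it):
  0 | 000-0  (sole → essential)
  2 | --010,000-0
  5 | -0101  (sole → essential)
  9 | 01001  (sole → essential)
  10 | --010,01-10
  14 | 01-10,0111-
  15 | 0111-  (sole → essential)
  18 | --010  (sole → essential)
  23 | 101-1  (sole → essential)
  24 | 110-0  (sole → essential)
Essential prime implicants: --010, -0101, 000-0, 01001, 0111-, 101-1, 110-0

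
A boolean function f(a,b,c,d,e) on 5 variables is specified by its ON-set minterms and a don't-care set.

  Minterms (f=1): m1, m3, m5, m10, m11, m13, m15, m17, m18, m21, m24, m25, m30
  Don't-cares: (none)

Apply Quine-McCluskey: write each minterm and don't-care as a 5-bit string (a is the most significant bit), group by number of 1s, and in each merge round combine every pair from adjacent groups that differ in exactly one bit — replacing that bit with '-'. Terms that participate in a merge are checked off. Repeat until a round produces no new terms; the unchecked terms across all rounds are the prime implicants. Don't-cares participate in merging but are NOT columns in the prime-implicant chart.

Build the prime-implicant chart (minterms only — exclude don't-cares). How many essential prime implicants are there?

Round 0: 00001✓ 00011✓ 00101✓ 01010✓ 01011✓ 01101✓ 01111✓ 10001✓ 10010 10101✓ 11000✓ 11001✓ 11110
Round 1: -0001✓ -0101✓ 0-011 0-101 00-01✓ 000-1 01-11 0101- 011-1 1-001 10-01✓ 1100-
Round 2: -0-01
PIs = {-0-01, 0-011, 0-101, 000-1, 01-11, 0101-, 011-1, 1-001, 10010, 1100-, 11110}
Coverage chart:
  m1: -0-01,000-1
  m3: 0-011,000-1
  m5: -0-01,0-101
  m10: 0101- ←essential
  m11: 0-011,01-11,0101-
  m13: 0-101,011-1
  m15: 01-11,011-1
  m17: -0-01,1-001
  m18: 10010 ←essential
  m21: -0-01 ←essential
  m24: 1100- ←essential
  m25: 1-001,1100-
  m30: 11110 ←essential
Essential: -0-01, 0101-, 10010, 1100-, 11110

5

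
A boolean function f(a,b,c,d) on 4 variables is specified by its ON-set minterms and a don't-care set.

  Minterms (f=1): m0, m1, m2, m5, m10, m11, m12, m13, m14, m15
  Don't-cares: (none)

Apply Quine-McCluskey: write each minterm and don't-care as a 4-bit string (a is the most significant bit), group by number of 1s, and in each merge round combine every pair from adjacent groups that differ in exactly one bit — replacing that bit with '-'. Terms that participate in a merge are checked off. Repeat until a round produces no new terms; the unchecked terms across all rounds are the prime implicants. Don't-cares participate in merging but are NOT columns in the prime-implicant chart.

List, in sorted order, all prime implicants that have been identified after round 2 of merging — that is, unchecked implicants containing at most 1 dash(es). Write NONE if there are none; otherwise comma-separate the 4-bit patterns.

Round 0: 0000✓ 0001✓ 0010✓ 0101✓ 1010✓ 1011✓ 1100✓ 1101✓ 1110✓ 1111✓
Round 1: -010 -101 0-01 00-0 000- 1-10✓ 1-11✓ 101-✓ 11-0✓ 11-1✓ 110-✓ 111-✓
Round 2: 1-1- 11--
PIs = {-010, -101, 0-01, 00-0, 000-, 1-1-, 11--}

-010, -101, 0-01, 00-0, 000-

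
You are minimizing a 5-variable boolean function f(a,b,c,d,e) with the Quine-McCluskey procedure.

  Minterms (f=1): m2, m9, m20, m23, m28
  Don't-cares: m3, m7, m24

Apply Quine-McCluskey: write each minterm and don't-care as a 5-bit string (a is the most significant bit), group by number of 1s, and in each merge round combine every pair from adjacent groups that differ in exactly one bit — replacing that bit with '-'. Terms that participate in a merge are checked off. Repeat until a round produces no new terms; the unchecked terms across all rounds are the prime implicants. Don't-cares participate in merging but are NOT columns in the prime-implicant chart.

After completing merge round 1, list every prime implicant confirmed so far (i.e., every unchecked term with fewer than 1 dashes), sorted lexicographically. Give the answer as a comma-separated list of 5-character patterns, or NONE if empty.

size-2^0 implicants → 00010(✓)  00011(✓)  00111(✓)  01001  10100(✓)  10111(✓)  11000(✓)  11100(✓)
size-2^1 implicants → -0111  00-11  0001-  1-100  11-00
Unchecked terms (primes): -0111, 00-11, 0001-, 01001, 1-100, 11-00

01001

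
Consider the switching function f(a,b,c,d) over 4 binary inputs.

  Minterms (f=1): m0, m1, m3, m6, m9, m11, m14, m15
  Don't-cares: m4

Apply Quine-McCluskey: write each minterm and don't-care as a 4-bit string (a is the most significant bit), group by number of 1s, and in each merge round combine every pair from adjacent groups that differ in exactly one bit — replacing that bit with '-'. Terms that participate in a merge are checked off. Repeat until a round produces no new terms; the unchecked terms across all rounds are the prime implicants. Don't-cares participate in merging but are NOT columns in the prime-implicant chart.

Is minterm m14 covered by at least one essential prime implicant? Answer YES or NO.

size-2^0 implicants → 0000(✓)  0001(✓)  0011(✓)  0100(✓)  0110(✓)  1001(✓)  1011(✓)  1110(✓)  1111(✓)
size-2^1 implicants → -001(✓)  -011(✓)  -110  0-00  00-1(✓)  000-  01-0  1-11  10-1(✓)  111-
size-2^2 implicants → -0-1
Unchecked terms (primes): -0-1, -110, 0-00, 000-, 01-0, 1-11, 111-
Minterm coverage:
  m0 ⊆ 0-00,000-
  m1 ⊆ -0-1,000-
  m3 ⊆ -0-1 [E]
  m6 ⊆ -110,01-0
  m9 ⊆ -0-1 [E]
  m11 ⊆ -0-1,1-11
  m14 ⊆ -110,111-
  m15 ⊆ 1-11,111-
E = {-0-1}

NO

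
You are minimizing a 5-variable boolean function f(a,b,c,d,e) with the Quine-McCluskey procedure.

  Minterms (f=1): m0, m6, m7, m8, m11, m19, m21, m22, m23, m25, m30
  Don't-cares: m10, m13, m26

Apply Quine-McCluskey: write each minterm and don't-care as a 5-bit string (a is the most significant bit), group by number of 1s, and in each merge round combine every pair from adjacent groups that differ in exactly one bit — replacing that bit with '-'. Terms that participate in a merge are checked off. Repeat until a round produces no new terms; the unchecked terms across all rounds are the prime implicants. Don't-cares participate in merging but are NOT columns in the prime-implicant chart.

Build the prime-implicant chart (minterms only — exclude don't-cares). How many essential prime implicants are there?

6

Round 0: 00000✓ 00110✓ 00111✓ 01000✓ 01010✓ 01011✓ 01101 10011✓ 10101✓ 10110✓ 10111✓ 11001 11010✓ 11110✓
Round 1: -0110✓ -0111✓ -1010 0-000 0011-✓ 010-0 0101- 1-110 10-11 101-1 1011-✓ 11-10
Round 2: -011-
PIs = {-011-, -1010, 0-000, 010-0, 0101-, 01101, 1-110, 10-11, 101-1, 11-10, 11001}
Coverage chart:
  m0: 0-000 ←essential
  m6: -011- ←essential
  m7: -011- ←essential
  m8: 0-000,010-0
  m11: 0101- ←essential
  m19: 10-11 ←essential
  m21: 101-1 ←essential
  m22: -011-,1-110
  m23: -011-,10-11,101-1
  m25: 11001 ←essential
  m30: 1-110,11-10
Essential: -011-, 0-000, 0101-, 10-11, 101-1, 11001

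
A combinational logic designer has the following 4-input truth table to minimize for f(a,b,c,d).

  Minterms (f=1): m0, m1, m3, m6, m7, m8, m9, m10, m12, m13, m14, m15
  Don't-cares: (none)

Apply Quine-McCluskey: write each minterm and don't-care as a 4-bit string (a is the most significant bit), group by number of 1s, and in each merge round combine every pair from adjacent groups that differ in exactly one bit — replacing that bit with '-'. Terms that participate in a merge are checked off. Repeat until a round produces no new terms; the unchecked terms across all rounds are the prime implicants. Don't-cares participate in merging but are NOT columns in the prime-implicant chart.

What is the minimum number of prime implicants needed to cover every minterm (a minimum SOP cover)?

5

Round 0: 0000✓ 0001✓ 0011✓ 0110✓ 0111✓ 1000✓ 1001✓ 1010✓ 1100✓ 1101✓ 1110✓ 1111✓
Round 1: -000✓ -001✓ -110✓ -111✓ 0-11 00-1 000-✓ 011-✓ 1-00✓ 1-01✓ 1-10✓ 10-0✓ 100-✓ 11-0✓ 11-1✓ 110-✓ 111-✓
Round 2: -00- -11- 1--0 1-0- 11--
PIs = {-00-, -11-, 0-11, 00-1, 1--0, 1-0-, 11--}
Coverage chart:
  m0: -00- ←essential
  m1: -00-,00-1
  m3: 0-11,00-1
  m6: -11- ←essential
  m7: -11-,0-11
  m8: -00-,1--0,1-0-
  m9: -00-,1-0-
  m10: 1--0 ←essential
  m12: 1--0,1-0-,11--
  m13: 1-0-,11--
  m14: -11-,1--0,11--
  m15: -11-,11--
Essential: -00-, -11-, 1--0
Petrick residual → 0-11, 1-0-
Min cover (5 terms): b'c' + bc + a'cd + ad' + ac'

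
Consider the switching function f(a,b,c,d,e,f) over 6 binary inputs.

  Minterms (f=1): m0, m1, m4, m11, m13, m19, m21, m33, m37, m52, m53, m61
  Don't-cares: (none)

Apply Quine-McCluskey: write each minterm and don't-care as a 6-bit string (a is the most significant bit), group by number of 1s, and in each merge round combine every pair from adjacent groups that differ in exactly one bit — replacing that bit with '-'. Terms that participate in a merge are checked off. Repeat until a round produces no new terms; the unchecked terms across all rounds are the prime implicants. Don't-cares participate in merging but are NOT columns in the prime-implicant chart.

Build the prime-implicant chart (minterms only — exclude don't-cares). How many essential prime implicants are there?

size-2^0 implicants → 000000(✓)  000001(✓)  000100(✓)  001011  001101  010011  010101(✓)  100001(✓)  100101(✓)  110100(✓)  110101(✓)  111101(✓)
size-2^1 implicants → -00001  -10101  000-00  00000-  1-0101  100-01  11-101  11010-
Unchecked terms (primes): -00001, -10101, 000-00, 00000-, 001011, 001101, 010011, 1-0101, 100-01, 11-101, 11010-
Minterm coverage:
  m0 ⊆ 000-00,00000-
  m1 ⊆ -00001,00000-
  m4 ⊆ 000-00 [E]
  m11 ⊆ 001011 [E]
  m13 ⊆ 001101 [E]
  m19 ⊆ 010011 [E]
  m21 ⊆ -10101 [E]
  m33 ⊆ -00001,100-01
  m37 ⊆ 1-0101,100-01
  m52 ⊆ 11010- [E]
  m53 ⊆ -10101,1-0101,11-101,11010-
  m61 ⊆ 11-101 [E]
E = {-10101, 000-00, 001011, 001101, 010011, 11-101, 11010-}

7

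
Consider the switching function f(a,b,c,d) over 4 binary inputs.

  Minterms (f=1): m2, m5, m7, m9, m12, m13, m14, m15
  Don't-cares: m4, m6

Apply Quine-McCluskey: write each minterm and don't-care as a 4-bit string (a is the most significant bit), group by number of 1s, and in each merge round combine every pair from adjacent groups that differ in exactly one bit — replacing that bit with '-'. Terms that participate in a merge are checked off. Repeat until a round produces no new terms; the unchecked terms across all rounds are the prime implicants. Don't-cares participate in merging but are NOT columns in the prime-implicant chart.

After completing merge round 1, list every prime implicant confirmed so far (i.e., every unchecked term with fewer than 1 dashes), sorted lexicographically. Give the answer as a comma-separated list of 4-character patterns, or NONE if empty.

size-2^0 implicants → 0010(✓)  0100(✓)  0101(✓)  0110(✓)  0111(✓)  1001(✓)  1100(✓)  1101(✓)  1110(✓)  1111(✓)
size-2^1 implicants → -100(✓)  -101(✓)  -110(✓)  -111(✓)  0-10  01-0(✓)  01-1(✓)  010-(✓)  011-(✓)  1-01  11-0(✓)  11-1(✓)  110-(✓)  111-(✓)
size-2^2 implicants → -1-0(✓)  -1-1(✓)  -10-(✓)  -11-(✓)  01--(✓)  11--(✓)
size-2^3 implicants → -1--
Unchecked terms (primes): -1--, 0-10, 1-01

NONE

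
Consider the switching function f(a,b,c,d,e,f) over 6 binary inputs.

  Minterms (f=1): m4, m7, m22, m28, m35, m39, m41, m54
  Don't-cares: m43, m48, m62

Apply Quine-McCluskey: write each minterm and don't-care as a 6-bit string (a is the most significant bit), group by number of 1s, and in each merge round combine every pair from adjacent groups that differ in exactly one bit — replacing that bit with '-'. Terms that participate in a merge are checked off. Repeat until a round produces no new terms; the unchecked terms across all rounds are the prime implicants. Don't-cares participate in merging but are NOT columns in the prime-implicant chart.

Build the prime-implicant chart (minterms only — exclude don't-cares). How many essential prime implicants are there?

5

[col 0] 000100, 000111*, 010110*, 011100, 100011*, 100111*, 101001*, 101011*, 110000, 110110*, 111110*
[col 1] -00111, -10110, 10-011, 100-11, 1010-1, 11-110
Prime implicants: -00111, -10110, 000100, 011100, 10-011, 100-11, 1010-1, 11-110, 110000
PI chart (minterm → PIs covering it):
  4 | 000100  (sole → essential)
  7 | -00111  (sole → essential)
  22 | -10110  (sole → essential)
  28 | 011100  (sole → essential)
  35 | 10-011,100-11
  39 | -00111,100-11
  41 | 1010-1  (sole → essential)
  54 | -10110,11-110
Essential prime implicants: -00111, -10110, 000100, 011100, 1010-1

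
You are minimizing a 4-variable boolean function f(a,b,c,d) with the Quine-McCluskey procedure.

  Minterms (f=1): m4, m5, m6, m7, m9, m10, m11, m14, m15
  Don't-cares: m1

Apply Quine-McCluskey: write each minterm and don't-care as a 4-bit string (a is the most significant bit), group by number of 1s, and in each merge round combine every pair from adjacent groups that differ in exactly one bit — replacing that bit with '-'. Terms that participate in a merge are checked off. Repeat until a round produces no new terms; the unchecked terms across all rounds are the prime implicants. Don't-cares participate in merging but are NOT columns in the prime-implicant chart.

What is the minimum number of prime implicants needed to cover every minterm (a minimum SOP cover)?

3

size-2^0 implicants → 0001(✓)  0100(✓)  0101(✓)  0110(✓)  0111(✓)  1001(✓)  1010(✓)  1011(✓)  1110(✓)  1111(✓)
size-2^1 implicants → -001  -110(✓)  -111(✓)  0-01  01-0(✓)  01-1(✓)  010-(✓)  011-(✓)  1-10(✓)  1-11(✓)  10-1  101-(✓)  111-(✓)
size-2^2 implicants → -11-  01--  1-1-
Unchecked terms (primes): -001, -11-, 0-01, 01--, 1-1-, 10-1
Minterm coverage:
  m4 ⊆ 01-- [E]
  m5 ⊆ 0-01,01--
  m6 ⊆ -11-,01--
  m7 ⊆ -11-,01--
  m9 ⊆ -001,10-1
  m10 ⊆ 1-1- [E]
  m11 ⊆ 1-1-,10-1
  m14 ⊆ -11-,1-1-
  m15 ⊆ -11-,1-1-
E = {01--, 1-1-}
Petrick residual → -001
Cover = b'c'd + a'b + ac  |cover|=3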